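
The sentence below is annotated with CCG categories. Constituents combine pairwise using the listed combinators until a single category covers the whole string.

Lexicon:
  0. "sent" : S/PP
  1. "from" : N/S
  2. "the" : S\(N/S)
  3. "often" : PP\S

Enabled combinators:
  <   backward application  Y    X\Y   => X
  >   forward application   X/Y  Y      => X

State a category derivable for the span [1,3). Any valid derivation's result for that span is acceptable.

S

[0,4] S   >
  [0,1] "sent" : S/PP
  [1,4] PP   <
    [1,3] S   <
      [1,2] "from" : N/S
      [2,3] "the" : S\(N/S)
    [3,4] "often" : PP\S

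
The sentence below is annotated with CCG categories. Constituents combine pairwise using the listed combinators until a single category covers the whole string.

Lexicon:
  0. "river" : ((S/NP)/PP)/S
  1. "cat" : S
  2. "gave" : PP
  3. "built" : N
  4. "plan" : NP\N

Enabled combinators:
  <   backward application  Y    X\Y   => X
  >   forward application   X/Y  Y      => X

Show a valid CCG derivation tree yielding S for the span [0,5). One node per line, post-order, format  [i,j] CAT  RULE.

[0,5] S   >
  [0,3] S/NP   >
    [0,2] (S/NP)/PP   >
      [0,1] "river" : ((S/NP)/PP)/S
      [1,2] "cat" : S
    [2,3] "gave" : PP
  [3,5] NP   <
    [3,4] "built" : N
    [4,5] "plan" : NP\N

[0,1] ((S/NP)/PP)/S  lex  "river"
[1,2] S  lex  "cat"
[0,2] (S/NP)/PP  >  k=1
[2,3] PP  lex  "gave"
[0,3] S/NP  >  k=2
[3,4] N  lex  "built"
[4,5] NP\N  lex  "plan"
[3,5] NP  <  k=4
[0,5] S  >  k=3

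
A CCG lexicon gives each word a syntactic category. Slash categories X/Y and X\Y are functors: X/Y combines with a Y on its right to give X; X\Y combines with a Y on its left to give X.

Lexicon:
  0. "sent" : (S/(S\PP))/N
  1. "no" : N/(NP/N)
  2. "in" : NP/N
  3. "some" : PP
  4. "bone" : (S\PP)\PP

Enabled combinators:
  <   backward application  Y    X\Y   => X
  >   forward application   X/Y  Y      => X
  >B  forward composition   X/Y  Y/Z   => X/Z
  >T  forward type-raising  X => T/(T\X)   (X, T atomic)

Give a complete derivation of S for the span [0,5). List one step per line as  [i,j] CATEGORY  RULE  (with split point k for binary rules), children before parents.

[0,5] S   >
  [0,3] S/(S\PP)   >
    [0,1] "sent" : (S/(S\PP))/N
    [1,3] N   >
      [1,2] "no" : N/(NP/N)
      [2,3] "in" : NP/N
  [3,5] S\PP   <
    [3,4] "some" : PP
    [4,5] "bone" : (S\PP)\PP

[0,1] (S/(S\PP))/N  lex  "sent"
[1,2] N/(NP/N)  lex  "no"
[2,3] NP/N  lex  "in"
[1,3] N  >  k=2
[0,3] S/(S\PP)  >  k=1
[3,4] PP  lex  "some"
[4,5] (S\PP)\PP  lex  "bone"
[3,5] S\PP  <  k=4
[0,5] S  >  k=3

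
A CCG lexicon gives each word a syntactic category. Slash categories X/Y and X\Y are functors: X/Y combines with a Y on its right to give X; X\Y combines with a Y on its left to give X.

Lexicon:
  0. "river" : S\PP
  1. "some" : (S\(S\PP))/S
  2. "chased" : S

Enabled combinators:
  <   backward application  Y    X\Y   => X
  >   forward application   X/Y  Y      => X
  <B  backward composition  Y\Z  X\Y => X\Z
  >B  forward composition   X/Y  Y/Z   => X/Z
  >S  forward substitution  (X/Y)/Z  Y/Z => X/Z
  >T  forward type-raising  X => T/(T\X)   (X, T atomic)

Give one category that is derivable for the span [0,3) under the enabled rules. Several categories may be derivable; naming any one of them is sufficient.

[0,3] S   <
  [0,1] "river" : S\PP
  [1,3] S\(S\PP)   >
    [1,2] "some" : (S\(S\PP))/S
    [2,3] "chased" : S

S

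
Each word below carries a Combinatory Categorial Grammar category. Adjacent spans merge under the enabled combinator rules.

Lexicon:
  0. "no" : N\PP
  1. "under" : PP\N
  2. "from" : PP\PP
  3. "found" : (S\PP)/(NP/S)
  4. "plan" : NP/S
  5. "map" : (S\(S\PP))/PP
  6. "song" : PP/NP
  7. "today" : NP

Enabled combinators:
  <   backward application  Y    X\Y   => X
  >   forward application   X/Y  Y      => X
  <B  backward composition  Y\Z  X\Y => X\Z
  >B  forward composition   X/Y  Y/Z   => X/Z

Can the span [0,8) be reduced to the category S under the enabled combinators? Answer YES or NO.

YES

[0,8] S   <
  [0,5] S\PP   <B
    [0,2] PP\PP   <B
      [0,1] "no" : N\PP
      [1,2] "under" : PP\N
    [2,5] S\PP   <B
      [2,3] "from" : PP\PP
      [3,5] S\PP   >
        [3,4] "found" : (S\PP)/(NP/S)
        [4,5] "plan" : NP/S
  [5,8] S\(S\PP)   >
    [5,6] "map" : (S\(S\PP))/PP
    [6,8] PP   >
      [6,7] "song" : PP/NP
      [7,8] "today" : NP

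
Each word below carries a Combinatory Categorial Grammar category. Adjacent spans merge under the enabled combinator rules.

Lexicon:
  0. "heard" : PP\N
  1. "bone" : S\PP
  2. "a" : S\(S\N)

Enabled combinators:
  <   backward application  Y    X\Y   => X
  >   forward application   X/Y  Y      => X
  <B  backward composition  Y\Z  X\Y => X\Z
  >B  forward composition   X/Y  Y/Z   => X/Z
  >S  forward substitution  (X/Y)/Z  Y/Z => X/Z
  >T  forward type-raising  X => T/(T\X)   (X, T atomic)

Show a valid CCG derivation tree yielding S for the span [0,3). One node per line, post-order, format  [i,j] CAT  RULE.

[0,1] PP\N  lex  "heard"
[1,2] S\PP  lex  "bone"
[0,2] S\N  <B  k=1
[2,3] S\(S\N)  lex  "a"
[0,3] S  <  k=2

[0,3] S   <
  [0,2] S\N   <B
    [0,1] "heard" : PP\N
    [1,2] "bone" : S\PP
  [2,3] "a" : S\(S\N)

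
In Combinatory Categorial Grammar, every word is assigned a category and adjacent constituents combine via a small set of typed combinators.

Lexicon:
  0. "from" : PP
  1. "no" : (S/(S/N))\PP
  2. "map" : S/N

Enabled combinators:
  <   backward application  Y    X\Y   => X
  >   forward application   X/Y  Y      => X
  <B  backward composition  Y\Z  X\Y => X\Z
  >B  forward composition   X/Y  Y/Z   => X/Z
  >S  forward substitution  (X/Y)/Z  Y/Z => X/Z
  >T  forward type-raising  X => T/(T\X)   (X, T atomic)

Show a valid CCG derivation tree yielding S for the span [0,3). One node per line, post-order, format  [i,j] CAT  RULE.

[0,3] S   >
  [0,2] S/(S/N)   <
    [0,1] "from" : PP
    [1,2] "no" : (S/(S/N))\PP
  [2,3] "map" : S/N

[0,1] PP  lex  "from"
[1,2] (S/(S/N))\PP  lex  "no"
[0,2] S/(S/N)  <  k=1
[2,3] S/N  lex  "map"
[0,3] S  >  k=2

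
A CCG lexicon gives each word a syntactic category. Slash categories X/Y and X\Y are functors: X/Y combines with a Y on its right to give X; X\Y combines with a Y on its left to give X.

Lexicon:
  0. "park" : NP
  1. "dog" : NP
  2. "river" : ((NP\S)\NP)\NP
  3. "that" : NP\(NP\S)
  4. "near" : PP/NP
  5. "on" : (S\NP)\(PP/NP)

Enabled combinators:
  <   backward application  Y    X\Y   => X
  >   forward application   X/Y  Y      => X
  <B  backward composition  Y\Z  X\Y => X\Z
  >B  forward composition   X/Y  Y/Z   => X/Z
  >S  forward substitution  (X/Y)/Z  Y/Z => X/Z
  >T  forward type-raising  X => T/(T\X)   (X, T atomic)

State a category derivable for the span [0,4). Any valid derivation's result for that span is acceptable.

[0,6] S   <
  [0,4] NP   <
    [0,3] NP\S   <
      [0,1] "park" : NP
      [1,3] (NP\S)\NP   <
        [1,2] "dog" : NP
        [2,3] "river" : ((NP\S)\NP)\NP
    [3,4] "that" : NP\(NP\S)
  [4,6] S\NP   <
    [4,5] "near" : PP/NP
    [5,6] "on" : (S\NP)\(PP/NP)

NP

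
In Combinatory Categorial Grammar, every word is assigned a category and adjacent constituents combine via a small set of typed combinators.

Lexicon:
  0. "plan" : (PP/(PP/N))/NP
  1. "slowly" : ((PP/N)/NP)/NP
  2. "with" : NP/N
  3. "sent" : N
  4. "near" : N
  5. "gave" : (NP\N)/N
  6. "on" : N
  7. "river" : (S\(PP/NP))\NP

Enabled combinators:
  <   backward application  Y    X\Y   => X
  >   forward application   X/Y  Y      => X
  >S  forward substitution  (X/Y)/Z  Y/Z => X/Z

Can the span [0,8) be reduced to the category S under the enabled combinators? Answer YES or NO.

[0,8] S   <
  [0,4] PP/NP   >S
    [0,1] "plan" : (PP/(PP/N))/NP
    [1,4] (PP/N)/NP   >
      [1,2] "slowly" : ((PP/N)/NP)/NP
      [2,4] NP   >
        [2,3] "with" : NP/N
        [3,4] "sent" : N
  [4,8] S\(PP/NP)   <
    [4,7] NP   <
      [4,5] "near" : N
      [5,7] NP\N   >
        [5,6] "gave" : (NP\N)/N
        [6,7] "on" : N
    [7,8] "river" : (S\(PP/NP))\NP

YES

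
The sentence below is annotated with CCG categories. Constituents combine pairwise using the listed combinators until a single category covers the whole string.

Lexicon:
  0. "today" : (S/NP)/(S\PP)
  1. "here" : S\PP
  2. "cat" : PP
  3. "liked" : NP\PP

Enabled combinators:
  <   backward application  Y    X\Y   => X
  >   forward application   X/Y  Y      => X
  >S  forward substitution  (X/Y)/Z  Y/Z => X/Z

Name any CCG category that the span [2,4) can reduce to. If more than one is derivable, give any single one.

NP

[0,4] S   >
  [0,2] S/NP   >
    [0,1] "today" : (S/NP)/(S\PP)
    [1,2] "here" : S\PP
  [2,4] NP   <
    [2,3] "cat" : PP
    [3,4] "liked" : NP\PP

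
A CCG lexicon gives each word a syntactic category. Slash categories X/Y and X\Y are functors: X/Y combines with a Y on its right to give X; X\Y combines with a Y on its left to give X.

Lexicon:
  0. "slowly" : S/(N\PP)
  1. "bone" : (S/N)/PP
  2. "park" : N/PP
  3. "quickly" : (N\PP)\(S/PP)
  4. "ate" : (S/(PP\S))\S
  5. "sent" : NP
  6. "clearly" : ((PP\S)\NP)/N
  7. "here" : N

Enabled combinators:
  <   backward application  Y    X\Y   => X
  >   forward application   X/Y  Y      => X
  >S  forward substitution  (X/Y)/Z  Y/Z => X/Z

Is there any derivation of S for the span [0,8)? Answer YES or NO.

YES

[0,8] S   >
  [0,5] S/(PP\S)   <
    [0,4] S   >
      [0,1] "slowly" : S/(N\PP)
      [1,4] N\PP   <
        [1,3] S/PP   >S
          [1,2] "bone" : (S/N)/PP
          [2,3] "park" : N/PP
        [3,4] "quickly" : (N\PP)\(S/PP)
    [4,5] "ate" : (S/(PP\S))\S
  [5,8] PP\S   <
    [5,6] "sent" : NP
    [6,8] (PP\S)\NP   >
      [6,7] "clearly" : ((PP\S)\NP)/N
      [7,8] "here" : N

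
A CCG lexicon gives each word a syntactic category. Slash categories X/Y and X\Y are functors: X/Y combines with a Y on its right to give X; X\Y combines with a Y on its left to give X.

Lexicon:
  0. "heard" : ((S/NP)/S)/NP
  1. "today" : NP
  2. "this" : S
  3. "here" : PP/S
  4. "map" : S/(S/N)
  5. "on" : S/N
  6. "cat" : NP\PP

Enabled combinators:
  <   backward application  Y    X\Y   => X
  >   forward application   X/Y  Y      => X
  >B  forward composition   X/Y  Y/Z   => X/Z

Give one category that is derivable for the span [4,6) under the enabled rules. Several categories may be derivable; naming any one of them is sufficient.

S

[0,7] S   >
  [0,3] S/NP   >
    [0,2] (S/NP)/S   >
      [0,1] "heard" : ((S/NP)/S)/NP
      [1,2] "today" : NP
    [2,3] "this" : S
  [3,7] NP   <
    [3,6] PP   >
      [3,4] "here" : PP/S
      [4,6] S   >
        [4,5] "map" : S/(S/N)
        [5,6] "on" : S/N
    [6,7] "cat" : NP\PP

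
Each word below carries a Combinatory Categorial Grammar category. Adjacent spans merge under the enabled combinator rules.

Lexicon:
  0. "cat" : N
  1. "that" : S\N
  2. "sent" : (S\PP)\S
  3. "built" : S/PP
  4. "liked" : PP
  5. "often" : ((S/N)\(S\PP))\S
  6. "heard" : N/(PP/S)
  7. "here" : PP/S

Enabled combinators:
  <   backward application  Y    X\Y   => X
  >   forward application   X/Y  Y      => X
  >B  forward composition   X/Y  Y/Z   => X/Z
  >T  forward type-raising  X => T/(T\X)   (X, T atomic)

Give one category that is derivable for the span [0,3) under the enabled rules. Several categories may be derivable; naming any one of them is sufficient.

S\PP

[0,8] S   >
  [0,6] S/N   <
    [0,3] S\PP   <
      [0,2] S   <
        [0,1] "cat" : N
        [1,2] "that" : S\N
      [2,3] "sent" : (S\PP)\S
    [3,6] (S/N)\(S\PP)   <
      [3,5] S   >
        [3,4] "built" : S/PP
        [4,5] "liked" : PP
      [5,6] "often" : ((S/N)\(S\PP))\S
  [6,8] N   >
    [6,7] "heard" : N/(PP/S)
    [7,8] "here" : PP/S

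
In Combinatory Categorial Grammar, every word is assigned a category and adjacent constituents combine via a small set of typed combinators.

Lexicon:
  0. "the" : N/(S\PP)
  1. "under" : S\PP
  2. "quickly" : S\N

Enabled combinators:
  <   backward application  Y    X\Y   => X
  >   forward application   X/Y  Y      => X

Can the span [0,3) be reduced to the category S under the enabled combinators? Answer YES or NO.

YES

[0,3] S   <
  [0,2] N   >
    [0,1] "the" : N/(S\PP)
    [1,2] "under" : S\PP
  [2,3] "quickly" : S\N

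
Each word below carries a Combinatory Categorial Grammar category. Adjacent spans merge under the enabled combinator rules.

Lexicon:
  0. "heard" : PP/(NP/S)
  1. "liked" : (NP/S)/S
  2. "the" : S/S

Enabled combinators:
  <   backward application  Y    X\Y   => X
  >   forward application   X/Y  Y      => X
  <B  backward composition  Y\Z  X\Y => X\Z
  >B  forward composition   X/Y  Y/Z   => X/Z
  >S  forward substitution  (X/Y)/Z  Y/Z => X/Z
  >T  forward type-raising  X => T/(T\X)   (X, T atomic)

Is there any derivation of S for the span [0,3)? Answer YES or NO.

NO

PP/(NP/S) (NP/S)/S S/S
CKY chart[0,3] = {N/(N\PP), NP/(NP\PP), PP, PP/(PP\PP), PP/S, S/(S\PP)}; S ∉ chart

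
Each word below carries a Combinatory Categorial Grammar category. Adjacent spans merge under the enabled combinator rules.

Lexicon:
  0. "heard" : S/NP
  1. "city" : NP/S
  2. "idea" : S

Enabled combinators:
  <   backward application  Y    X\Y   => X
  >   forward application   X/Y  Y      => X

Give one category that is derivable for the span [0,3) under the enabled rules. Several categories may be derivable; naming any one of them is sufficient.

[0,3] S   >
  [0,1] "heard" : S/NP
  [1,3] NP   >
    [1,2] "city" : NP/S
    [2,3] "idea" : S

S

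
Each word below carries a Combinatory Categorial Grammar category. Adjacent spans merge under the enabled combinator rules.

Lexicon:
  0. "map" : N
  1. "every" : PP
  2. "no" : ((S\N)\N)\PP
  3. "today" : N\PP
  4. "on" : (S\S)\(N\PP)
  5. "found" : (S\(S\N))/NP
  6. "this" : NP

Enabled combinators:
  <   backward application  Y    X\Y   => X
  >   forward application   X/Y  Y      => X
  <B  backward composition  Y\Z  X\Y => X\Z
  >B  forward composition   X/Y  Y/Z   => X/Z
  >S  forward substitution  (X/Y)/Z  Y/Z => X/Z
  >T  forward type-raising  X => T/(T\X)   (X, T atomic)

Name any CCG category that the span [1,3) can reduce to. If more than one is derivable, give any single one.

(S\N)\N

[0,7] S   <
  [0,5] S\N   <B
    [0,3] S\N   <
      [0,1] "map" : N
      [1,3] (S\N)\N   <
        [1,2] "every" : PP
        [2,3] "no" : ((S\N)\N)\PP
    [3,5] S\S   <
      [3,4] "today" : N\PP
      [4,5] "on" : (S\S)\(N\PP)
  [5,7] S\(S\N)   >
    [5,6] "found" : (S\(S\N))/NP
    [6,7] "this" : NP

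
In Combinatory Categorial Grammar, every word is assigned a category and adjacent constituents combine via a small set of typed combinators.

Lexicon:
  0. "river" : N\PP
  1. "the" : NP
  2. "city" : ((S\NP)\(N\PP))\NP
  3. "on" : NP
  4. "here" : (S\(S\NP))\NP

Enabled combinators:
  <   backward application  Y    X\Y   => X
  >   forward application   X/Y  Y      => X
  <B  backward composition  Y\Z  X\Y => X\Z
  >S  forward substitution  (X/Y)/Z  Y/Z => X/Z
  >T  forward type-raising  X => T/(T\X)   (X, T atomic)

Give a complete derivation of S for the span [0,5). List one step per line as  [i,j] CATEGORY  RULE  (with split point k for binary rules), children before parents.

[0,5] S   <
  [0,3] S\NP   <
    [0,1] "river" : N\PP
    [1,3] (S\NP)\(N\PP)   <
      [1,2] "the" : NP
      [2,3] "city" : ((S\NP)\(N\PP))\NP
  [3,5] S\(S\NP)   <
    [3,4] "on" : NP
    [4,5] "here" : (S\(S\NP))\NP

[0,1] N\PP  lex  "river"
[1,2] NP  lex  "the"
[2,3] ((S\NP)\(N\PP))\NP  lex  "city"
[1,3] (S\NP)\(N\PP)  <  k=2
[0,3] S\NP  <  k=1
[3,4] NP  lex  "on"
[4,5] (S\(S\NP))\NP  lex  "here"
[3,5] S\(S\NP)  <  k=4
[0,5] S  <  k=3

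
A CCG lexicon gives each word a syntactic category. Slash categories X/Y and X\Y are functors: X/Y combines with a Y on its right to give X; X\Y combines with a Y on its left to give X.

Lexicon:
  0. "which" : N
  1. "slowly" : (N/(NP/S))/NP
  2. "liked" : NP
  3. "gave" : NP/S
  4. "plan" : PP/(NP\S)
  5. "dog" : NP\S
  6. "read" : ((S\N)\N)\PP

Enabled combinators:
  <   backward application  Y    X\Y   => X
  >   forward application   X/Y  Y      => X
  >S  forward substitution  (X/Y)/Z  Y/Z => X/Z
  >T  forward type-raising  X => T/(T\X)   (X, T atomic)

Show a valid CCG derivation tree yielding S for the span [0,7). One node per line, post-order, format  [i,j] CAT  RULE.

[0,1] N  lex  "which"
[1,2] (N/(NP/S))/NP  lex  "slowly"
[2,3] NP  lex  "liked"
[1,3] N/(NP/S)  >  k=2
[3,4] NP/S  lex  "gave"
[1,4] N  >  k=3
[4,5] PP/(NP\S)  lex  "plan"
[5,6] NP\S  lex  "dog"
[4,6] PP  >  k=5
[6,7] ((S\N)\N)\PP  lex  "read"
[4,7] (S\N)\N  <  k=6
[1,7] S\N  <  k=4
[0,7] S  <  k=1

[0,7] S   <
  [0,1] "which" : N
  [1,7] S\N   <
    [1,4] N   >
      [1,3] N/(NP/S)   >
        [1,2] "slowly" : (N/(NP/S))/NP
        [2,3] "liked" : NP
      [3,4] "gave" : NP/S
    [4,7] (S\N)\N   <
      [4,6] PP   >
        [4,5] "plan" : PP/(NP\S)
        [5,6] "dog" : NP\S
      [6,7] "read" : ((S\N)\N)\PP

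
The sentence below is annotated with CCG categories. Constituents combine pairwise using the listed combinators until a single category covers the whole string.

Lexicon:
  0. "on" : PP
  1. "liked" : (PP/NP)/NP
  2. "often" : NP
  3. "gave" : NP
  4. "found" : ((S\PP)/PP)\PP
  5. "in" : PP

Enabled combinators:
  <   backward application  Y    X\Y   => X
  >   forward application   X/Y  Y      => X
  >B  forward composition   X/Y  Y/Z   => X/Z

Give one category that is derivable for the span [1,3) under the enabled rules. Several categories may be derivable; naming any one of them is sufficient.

PP/NP

[0,6] S   <
  [0,1] "on" : PP
  [1,6] S\PP   >
    [1,5] (S\PP)/PP   <
      [1,4] PP   >
        [1,3] PP/NP   >
          [1,2] "liked" : (PP/NP)/NP
          [2,3] "often" : NP
        [3,4] "gave" : NP
      [4,5] "found" : ((S\PP)/PP)\PP
    [5,6] "in" : PP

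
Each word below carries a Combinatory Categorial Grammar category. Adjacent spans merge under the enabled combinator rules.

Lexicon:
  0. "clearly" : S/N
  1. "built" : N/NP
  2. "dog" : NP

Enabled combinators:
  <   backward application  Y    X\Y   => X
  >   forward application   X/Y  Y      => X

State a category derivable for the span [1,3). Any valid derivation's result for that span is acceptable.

N

[0,3] S   >
  [0,1] "clearly" : S/N
  [1,3] N   >
    [1,2] "built" : N/NP
    [2,3] "dog" : NP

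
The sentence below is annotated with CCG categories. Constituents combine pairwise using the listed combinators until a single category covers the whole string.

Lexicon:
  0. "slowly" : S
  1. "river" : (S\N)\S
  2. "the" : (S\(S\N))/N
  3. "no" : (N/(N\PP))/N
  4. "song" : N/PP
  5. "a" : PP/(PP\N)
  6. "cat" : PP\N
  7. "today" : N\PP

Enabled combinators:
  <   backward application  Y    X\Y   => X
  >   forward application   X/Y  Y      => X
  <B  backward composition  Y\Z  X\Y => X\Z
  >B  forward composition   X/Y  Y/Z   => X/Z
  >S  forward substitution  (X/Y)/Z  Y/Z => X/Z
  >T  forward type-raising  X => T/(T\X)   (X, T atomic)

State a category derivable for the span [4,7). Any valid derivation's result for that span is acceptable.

[0,8] S   <
  [0,2] S\N   <
    [0,1] "slowly" : S
    [1,2] "river" : (S\N)\S
  [2,8] S\(S\N)   >
    [2,3] "the" : (S\(S\N))/N
    [3,8] N   >
      [3,7] N/(N\PP)   >
        [3,4] "no" : (N/(N\PP))/N
        [4,7] N   >
          [4,5] "song" : N/PP
          [5,7] PP   >
            [5,6] "a" : PP/(PP\N)
            [6,7] "cat" : PP\N
      [7,8] "today" : N\PP

N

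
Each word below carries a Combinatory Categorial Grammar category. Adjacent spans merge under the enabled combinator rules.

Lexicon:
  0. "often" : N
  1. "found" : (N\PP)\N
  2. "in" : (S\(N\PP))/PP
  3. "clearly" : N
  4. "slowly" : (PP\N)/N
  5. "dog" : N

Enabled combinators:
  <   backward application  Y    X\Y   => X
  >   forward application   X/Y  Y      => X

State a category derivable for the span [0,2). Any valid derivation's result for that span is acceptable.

N\PP

[0,6] S   <
  [0,2] N\PP   <
    [0,1] "often" : N
    [1,2] "found" : (N\PP)\N
  [2,6] S\(N\PP)   >
    [2,3] "in" : (S\(N\PP))/PP
    [3,6] PP   <
      [3,4] "clearly" : N
      [4,6] PP\N   >
        [4,5] "slowly" : (PP\N)/N
        [5,6] "dog" : N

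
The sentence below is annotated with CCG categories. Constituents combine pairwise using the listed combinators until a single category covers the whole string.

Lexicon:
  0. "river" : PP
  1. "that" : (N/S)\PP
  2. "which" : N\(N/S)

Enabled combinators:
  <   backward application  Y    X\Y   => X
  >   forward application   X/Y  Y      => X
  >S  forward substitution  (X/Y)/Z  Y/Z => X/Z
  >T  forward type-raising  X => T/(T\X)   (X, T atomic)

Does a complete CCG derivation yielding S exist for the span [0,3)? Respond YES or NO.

PP (N/S)\PP N\(N/S)
CKY chart[0,3] = {N, N/(N\N), NP/(NP\N), PP/(PP\N), S/(S\N)}; S ∉ chart

NO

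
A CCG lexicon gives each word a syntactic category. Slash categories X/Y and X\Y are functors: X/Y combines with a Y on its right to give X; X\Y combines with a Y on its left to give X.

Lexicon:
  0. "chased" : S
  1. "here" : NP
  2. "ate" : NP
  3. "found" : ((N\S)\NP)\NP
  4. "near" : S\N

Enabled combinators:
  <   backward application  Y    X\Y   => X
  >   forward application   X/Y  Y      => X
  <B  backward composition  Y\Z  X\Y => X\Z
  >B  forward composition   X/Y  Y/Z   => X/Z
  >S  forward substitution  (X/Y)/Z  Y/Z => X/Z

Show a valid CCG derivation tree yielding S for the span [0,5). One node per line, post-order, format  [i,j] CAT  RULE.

[0,1] S  lex  "chased"
[1,2] NP  lex  "here"
[2,3] NP  lex  "ate"
[3,4] ((N\S)\NP)\NP  lex  "found"
[2,4] (N\S)\NP  <  k=3
[1,4] N\S  <  k=2
[0,4] N  <  k=1
[4,5] S\N  lex  "near"
[0,5] S  <  k=4

[0,5] S   <
  [0,4] N   <
    [0,1] "chased" : S
    [1,4] N\S   <
      [1,2] "here" : NP
      [2,4] (N\S)\NP   <
        [2,3] "ate" : NP
        [3,4] "found" : ((N\S)\NP)\NP
  [4,5] "near" : S\N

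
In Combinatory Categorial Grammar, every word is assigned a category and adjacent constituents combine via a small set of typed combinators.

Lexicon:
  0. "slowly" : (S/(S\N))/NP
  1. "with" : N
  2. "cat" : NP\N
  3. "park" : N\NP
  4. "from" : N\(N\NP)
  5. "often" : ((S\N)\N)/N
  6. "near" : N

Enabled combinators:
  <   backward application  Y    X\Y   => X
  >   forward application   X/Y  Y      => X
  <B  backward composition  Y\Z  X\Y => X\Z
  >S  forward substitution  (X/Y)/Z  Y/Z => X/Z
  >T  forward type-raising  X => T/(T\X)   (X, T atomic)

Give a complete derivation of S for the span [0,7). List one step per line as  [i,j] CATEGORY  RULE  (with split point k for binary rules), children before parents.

[0,1] (S/(S\N))/NP  lex  "slowly"
[1,2] N  lex  "with"
[2,3] NP\N  lex  "cat"
[1,3] NP  <  k=2
[0,3] S/(S\N)  >  k=1
[3,4] N\NP  lex  "park"
[4,5] N\(N\NP)  lex  "from"
[3,5] N  <  k=4
[5,6] ((S\N)\N)/N  lex  "often"
[6,7] N  lex  "near"
[5,7] (S\N)\N  >  k=6
[3,7] S\N  <  k=5
[0,7] S  >  k=3

[0,7] S   >
  [0,3] S/(S\N)   >
    [0,1] "slowly" : (S/(S\N))/NP
    [1,3] NP   <
      [1,2] "with" : N
      [2,3] "cat" : NP\N
  [3,7] S\N   <
    [3,5] N   <
      [3,4] "park" : N\NP
      [4,5] "from" : N\(N\NP)
    [5,7] (S\N)\N   >
      [5,6] "often" : ((S\N)\N)/N
      [6,7] "near" : N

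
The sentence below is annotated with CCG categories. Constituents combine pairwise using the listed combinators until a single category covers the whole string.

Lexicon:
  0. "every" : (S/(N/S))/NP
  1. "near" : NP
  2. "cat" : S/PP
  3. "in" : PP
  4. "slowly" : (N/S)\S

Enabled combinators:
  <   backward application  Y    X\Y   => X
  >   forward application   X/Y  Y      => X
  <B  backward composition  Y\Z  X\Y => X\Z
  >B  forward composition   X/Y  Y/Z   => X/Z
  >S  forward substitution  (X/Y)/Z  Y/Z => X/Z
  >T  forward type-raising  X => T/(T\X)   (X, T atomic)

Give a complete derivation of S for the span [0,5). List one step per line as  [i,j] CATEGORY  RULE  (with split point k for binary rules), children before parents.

[0,5] S   >
  [0,2] S/(N/S)   >
    [0,1] "every" : (S/(N/S))/NP
    [1,2] "near" : NP
  [2,5] N/S   <
    [2,4] S   >
      [2,3] "cat" : S/PP
      [3,4] "in" : PP
    [4,5] "slowly" : (N/S)\S

[0,1] (S/(N/S))/NP  lex  "every"
[1,2] NP  lex  "near"
[0,2] S/(N/S)  >  k=1
[2,3] S/PP  lex  "cat"
[3,4] PP  lex  "in"
[2,4] S  >  k=3
[4,5] (N/S)\S  lex  "slowly"
[2,5] N/S  <  k=4
[0,5] S  >  k=2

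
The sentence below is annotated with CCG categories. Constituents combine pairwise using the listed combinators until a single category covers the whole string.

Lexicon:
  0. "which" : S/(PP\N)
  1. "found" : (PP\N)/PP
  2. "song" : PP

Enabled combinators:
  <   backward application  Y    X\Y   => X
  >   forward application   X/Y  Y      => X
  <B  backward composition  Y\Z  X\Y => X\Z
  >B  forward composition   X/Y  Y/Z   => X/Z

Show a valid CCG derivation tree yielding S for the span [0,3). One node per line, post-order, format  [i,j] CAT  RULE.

[0,3] S   >
  [0,2] S/PP   >B
    [0,1] "which" : S/(PP\N)
    [1,2] "found" : (PP\N)/PP
  [2,3] "song" : PP

[0,1] S/(PP\N)  lex  "which"
[1,2] (PP\N)/PP  lex  "found"
[0,2] S/PP  >B  k=1
[2,3] PP  lex  "song"
[0,3] S  >  k=2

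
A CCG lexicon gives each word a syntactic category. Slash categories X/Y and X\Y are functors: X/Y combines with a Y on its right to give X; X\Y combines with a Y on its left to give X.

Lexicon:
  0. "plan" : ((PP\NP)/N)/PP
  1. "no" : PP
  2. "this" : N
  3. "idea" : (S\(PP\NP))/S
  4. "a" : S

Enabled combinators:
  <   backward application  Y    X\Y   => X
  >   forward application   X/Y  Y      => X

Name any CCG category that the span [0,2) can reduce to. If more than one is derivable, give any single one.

[0,5] S   <
  [0,3] PP\NP   >
    [0,2] (PP\NP)/N   >
      [0,1] "plan" : ((PP\NP)/N)/PP
      [1,2] "no" : PP
    [2,3] "this" : N
  [3,5] S\(PP\NP)   >
    [3,4] "idea" : (S\(PP\NP))/S
    [4,5] "a" : S

(PP\NP)/N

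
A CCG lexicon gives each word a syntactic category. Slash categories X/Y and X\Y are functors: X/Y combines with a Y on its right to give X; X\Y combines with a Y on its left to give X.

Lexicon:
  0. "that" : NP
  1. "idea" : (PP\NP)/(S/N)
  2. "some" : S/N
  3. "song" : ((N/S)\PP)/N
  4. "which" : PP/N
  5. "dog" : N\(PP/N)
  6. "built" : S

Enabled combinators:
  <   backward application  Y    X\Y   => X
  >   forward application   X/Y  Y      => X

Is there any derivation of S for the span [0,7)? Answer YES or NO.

NP (PP\NP)/(S/N) S/N ((N/S)\PP)/N PP/N N\(PP/N) S
CKY chart[0,7] = {N}; S ∉ chart

NO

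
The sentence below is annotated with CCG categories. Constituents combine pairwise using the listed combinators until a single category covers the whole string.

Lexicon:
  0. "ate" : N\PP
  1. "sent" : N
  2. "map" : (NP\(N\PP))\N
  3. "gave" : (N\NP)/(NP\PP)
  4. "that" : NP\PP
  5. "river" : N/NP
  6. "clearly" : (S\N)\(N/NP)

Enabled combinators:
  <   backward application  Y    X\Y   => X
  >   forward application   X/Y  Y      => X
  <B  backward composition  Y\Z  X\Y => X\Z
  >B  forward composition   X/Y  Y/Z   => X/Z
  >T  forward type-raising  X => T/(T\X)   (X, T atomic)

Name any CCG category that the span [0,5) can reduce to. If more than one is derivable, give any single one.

[0,7] S   <
  [0,5] N   <
    [0,3] NP   <
      [0,1] "ate" : N\PP
      [1,3] NP\(N\PP)   <
        [1,2] "sent" : N
        [2,3] "map" : (NP\(N\PP))\N
    [3,5] N\NP   >
      [3,4] "gave" : (N\NP)/(NP\PP)
      [4,5] "that" : NP\PP
  [5,7] S\N   <
    [5,6] "river" : N/NP
    [6,7] "clearly" : (S\N)\(N/NP)

N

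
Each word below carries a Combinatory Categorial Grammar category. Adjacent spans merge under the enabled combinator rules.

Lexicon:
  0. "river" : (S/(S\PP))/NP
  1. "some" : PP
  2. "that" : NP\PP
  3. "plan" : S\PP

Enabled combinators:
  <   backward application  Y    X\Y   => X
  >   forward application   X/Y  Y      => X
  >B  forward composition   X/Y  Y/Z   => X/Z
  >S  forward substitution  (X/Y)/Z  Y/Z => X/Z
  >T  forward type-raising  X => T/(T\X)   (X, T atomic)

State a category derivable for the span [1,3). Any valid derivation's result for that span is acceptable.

NP

[0,4] S   >
  [0,3] S/(S\PP)   >
    [0,1] "river" : (S/(S\PP))/NP
    [1,3] NP   <
      [1,2] "some" : PP
      [2,3] "that" : NP\PP
  [3,4] "plan" : S\PP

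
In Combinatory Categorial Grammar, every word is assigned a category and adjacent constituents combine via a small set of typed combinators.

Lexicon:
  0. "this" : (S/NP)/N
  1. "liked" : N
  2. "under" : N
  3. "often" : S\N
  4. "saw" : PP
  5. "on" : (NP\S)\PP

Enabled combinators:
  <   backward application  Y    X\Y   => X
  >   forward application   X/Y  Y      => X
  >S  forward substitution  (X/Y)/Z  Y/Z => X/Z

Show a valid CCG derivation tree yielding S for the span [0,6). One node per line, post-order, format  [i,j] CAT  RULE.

[0,6] S   >
  [0,2] S/NP   >
    [0,1] "this" : (S/NP)/N
    [1,2] "liked" : N
  [2,6] NP   <
    [2,4] S   <
      [2,3] "under" : N
      [3,4] "often" : S\N
    [4,6] NP\S   <
      [4,5] "saw" : PP
      [5,6] "on" : (NP\S)\PP

[0,1] (S/NP)/N  lex  "this"
[1,2] N  lex  "liked"
[0,2] S/NP  >  k=1
[2,3] N  lex  "under"
[3,4] S\N  lex  "often"
[2,4] S  <  k=3
[4,5] PP  lex  "saw"
[5,6] (NP\S)\PP  lex  "on"
[4,6] NP\S  <  k=5
[2,6] NP  <  k=4
[0,6] S  >  k=2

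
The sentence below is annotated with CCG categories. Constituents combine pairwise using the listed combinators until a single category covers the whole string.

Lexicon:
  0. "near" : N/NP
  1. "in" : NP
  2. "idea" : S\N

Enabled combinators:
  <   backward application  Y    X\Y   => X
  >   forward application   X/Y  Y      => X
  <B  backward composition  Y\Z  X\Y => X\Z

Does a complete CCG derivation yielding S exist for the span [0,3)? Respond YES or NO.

[0,3] S   <
  [0,2] N   >
    [0,1] "near" : N/NP
    [1,2] "in" : NP
  [2,3] "idea" : S\N

YES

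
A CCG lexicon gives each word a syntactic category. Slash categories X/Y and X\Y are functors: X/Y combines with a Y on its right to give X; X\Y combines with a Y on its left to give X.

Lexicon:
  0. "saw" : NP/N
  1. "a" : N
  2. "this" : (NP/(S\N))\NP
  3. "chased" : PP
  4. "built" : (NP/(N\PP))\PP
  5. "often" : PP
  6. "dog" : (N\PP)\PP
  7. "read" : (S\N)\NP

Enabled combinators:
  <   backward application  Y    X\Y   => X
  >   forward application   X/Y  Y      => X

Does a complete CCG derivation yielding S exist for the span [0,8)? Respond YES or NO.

NP/N N (NP/(S\N))\NP PP (NP/(N\PP))\PP PP (N\PP)\PP (S\N)\NP
CKY chart[0,8] = {NP}; S ∉ chart

NO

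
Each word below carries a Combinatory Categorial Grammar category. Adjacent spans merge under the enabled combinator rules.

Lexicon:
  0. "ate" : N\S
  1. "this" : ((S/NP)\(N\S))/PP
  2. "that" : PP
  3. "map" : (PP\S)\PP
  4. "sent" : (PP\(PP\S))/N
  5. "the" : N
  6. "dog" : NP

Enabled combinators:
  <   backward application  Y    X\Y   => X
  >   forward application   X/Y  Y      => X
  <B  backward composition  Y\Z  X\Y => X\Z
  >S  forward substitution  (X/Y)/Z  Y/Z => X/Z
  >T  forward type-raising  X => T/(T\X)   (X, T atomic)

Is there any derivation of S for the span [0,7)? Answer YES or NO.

YES

[0,7] S   >
  [0,6] S/NP   <
    [0,1] "ate" : N\S
    [1,6] (S/NP)\(N\S)   >
      [1,2] "this" : ((S/NP)\(N\S))/PP
      [2,6] PP   <
        [2,4] PP\S   <
          [2,3] "that" : PP
          [3,4] "map" : (PP\S)\PP
        [4,6] PP\(PP\S)   >
          [4,5] "sent" : (PP\(PP\S))/N
          [5,6] "the" : N
  [6,7] "dog" : NP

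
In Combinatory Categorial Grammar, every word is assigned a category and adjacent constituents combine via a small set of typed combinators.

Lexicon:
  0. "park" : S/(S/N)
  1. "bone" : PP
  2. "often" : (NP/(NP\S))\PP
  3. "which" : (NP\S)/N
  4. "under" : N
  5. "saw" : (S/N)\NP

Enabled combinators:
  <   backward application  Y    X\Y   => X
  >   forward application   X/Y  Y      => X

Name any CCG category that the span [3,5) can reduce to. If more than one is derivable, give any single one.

NP\S

[0,6] S   >
  [0,1] "park" : S/(S/N)
  [1,6] S/N   <
    [1,5] NP   >
      [1,3] NP/(NP\S)   <
        [1,2] "bone" : PP
        [2,3] "often" : (NP/(NP\S))\PP
      [3,5] NP\S   >
        [3,4] "which" : (NP\S)/N
        [4,5] "under" : N
    [5,6] "saw" : (S/N)\NP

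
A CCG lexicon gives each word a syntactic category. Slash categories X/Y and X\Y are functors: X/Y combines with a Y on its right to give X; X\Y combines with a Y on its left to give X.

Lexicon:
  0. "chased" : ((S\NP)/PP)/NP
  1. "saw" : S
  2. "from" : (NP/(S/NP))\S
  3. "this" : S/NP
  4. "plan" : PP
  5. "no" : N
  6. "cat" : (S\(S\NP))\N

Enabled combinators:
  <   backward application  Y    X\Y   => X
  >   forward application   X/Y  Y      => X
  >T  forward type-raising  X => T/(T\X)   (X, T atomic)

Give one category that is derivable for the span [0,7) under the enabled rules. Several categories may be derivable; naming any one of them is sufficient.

[0,7] S   <
  [0,5] S\NP   >
    [0,4] (S\NP)/PP   >
      [0,1] "chased" : ((S\NP)/PP)/NP
      [1,4] NP   >
        [1,3] NP/(S/NP)   <
          [1,2] "saw" : S
          [2,3] "from" : (NP/(S/NP))\S
        [3,4] "this" : S/NP
    [4,5] "plan" : PP
  [5,7] S\(S\NP)   <
    [5,6] "no" : N
    [6,7] "cat" : (S\(S\NP))\N

S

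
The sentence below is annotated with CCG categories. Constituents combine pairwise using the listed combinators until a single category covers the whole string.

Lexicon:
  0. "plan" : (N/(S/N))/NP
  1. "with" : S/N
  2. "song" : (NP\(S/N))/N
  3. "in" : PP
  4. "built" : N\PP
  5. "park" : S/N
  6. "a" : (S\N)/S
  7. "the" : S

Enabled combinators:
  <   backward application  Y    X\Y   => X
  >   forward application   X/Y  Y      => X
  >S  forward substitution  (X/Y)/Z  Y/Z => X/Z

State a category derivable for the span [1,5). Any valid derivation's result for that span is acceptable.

NP

[0,8] S   <
  [0,6] N   >
    [0,5] N/(S/N)   >
      [0,1] "plan" : (N/(S/N))/NP
      [1,5] NP   <
        [1,2] "with" : S/N
        [2,5] NP\(S/N)   >
          [2,3] "song" : (NP\(S/N))/N
          [3,5] N   <
            [3,4] "in" : PP
            [4,5] "built" : N\PP
    [5,6] "park" : S/N
  [6,8] S\N   >
    [6,7] "a" : (S\N)/S
    [7,8] "the" : S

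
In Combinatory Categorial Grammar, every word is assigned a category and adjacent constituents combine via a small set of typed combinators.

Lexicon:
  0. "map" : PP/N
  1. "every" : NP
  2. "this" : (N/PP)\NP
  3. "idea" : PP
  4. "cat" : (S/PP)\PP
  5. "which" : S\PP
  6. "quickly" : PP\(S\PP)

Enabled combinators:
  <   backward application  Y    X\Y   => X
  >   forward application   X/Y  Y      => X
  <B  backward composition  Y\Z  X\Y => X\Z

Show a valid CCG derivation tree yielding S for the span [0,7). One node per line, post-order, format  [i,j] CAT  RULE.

[0,7] S   >
  [0,5] S/PP   <
    [0,4] PP   >
      [0,1] "map" : PP/N
      [1,4] N   >
        [1,3] N/PP   <
          [1,2] "every" : NP
          [2,3] "this" : (N/PP)\NP
        [3,4] "idea" : PP
    [4,5] "cat" : (S/PP)\PP
  [5,7] PP   <
    [5,6] "which" : S\PP
    [6,7] "quickly" : PP\(S\PP)

[0,1] PP/N  lex  "map"
[1,2] NP  lex  "every"
[2,3] (N/PP)\NP  lex  "this"
[1,3] N/PP  <  k=2
[3,4] PP  lex  "idea"
[1,4] N  >  k=3
[0,4] PP  >  k=1
[4,5] (S/PP)\PP  lex  "cat"
[0,5] S/PP  <  k=4
[5,6] S\PP  lex  "which"
[6,7] PP\(S\PP)  lex  "quickly"
[5,7] PP  <  k=6
[0,7] S  >  k=5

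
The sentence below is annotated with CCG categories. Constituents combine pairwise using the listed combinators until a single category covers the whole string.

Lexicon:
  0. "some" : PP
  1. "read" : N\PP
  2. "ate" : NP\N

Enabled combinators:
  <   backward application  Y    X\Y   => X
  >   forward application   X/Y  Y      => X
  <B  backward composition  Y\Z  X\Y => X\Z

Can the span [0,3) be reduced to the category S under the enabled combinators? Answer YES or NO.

NO

PP N\PP NP\N
CKY chart[0,3] = {NP}; S ∉ chart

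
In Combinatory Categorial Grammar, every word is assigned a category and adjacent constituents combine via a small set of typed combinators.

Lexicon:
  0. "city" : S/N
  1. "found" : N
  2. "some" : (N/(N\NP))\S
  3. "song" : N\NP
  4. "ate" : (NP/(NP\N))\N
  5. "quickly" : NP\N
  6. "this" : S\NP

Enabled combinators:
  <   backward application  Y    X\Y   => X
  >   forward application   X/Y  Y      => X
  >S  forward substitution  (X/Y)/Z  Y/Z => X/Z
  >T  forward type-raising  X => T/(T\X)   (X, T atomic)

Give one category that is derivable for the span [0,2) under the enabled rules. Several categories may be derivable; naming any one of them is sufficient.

[0,7] S   <
  [0,6] NP   >
    [0,5] NP/(NP\N)   <
      [0,4] N   >
        [0,3] N/(N\NP)   <
          [0,2] S   >
            [0,1] "city" : S/N
            [1,2] "found" : N
          [2,3] "some" : (N/(N\NP))\S
        [3,4] "song" : N\NP
      [4,5] "ate" : (NP/(NP\N))\N
    [5,6] "quickly" : NP\N
  [6,7] "this" : S\NP

S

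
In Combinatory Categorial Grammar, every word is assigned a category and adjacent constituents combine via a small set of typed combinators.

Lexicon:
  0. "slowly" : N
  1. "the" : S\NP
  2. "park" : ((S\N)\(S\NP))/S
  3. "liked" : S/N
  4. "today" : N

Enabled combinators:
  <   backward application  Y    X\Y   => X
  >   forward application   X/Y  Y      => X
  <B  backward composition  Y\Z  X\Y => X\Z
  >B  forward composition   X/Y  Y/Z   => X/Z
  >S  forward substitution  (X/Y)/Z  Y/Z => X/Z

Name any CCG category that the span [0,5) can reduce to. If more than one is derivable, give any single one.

[0,5] S   <
  [0,1] "slowly" : N
  [1,5] S\N   <
    [1,2] "the" : S\NP
    [2,5] (S\N)\(S\NP)   >
      [2,3] "park" : ((S\N)\(S\NP))/S
      [3,5] S   >
        [3,4] "liked" : S/N
        [4,5] "today" : N

S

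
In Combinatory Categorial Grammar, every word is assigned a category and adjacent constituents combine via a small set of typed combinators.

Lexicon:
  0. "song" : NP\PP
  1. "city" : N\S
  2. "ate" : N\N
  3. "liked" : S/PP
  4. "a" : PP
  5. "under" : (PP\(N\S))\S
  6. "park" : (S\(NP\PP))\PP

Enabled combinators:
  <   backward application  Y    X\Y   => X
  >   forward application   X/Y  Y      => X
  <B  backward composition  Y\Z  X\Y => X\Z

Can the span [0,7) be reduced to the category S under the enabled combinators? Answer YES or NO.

[0,7] S   <
  [0,1] "song" : NP\PP
  [1,7] S\(NP\PP)   <
    [1,6] PP   <
      [1,3] N\S   <B
        [1,2] "city" : N\S
        [2,3] "ate" : N\N
      [3,6] PP\(N\S)   <
        [3,5] S   >
          [3,4] "liked" : S/PP
          [4,5] "a" : PP
        [5,6] "under" : (PP\(N\S))\S
    [6,7] "park" : (S\(NP\PP))\PP

YES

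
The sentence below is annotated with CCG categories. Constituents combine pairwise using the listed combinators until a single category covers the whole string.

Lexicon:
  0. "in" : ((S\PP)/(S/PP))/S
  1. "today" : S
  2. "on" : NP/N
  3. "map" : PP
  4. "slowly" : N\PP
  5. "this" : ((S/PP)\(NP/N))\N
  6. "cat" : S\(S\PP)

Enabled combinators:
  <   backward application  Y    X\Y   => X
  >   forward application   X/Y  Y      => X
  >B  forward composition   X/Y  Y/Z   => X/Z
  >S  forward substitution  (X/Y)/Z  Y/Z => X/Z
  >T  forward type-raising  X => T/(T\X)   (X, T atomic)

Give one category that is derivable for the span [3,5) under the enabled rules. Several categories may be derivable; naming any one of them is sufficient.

N

[0,7] S   <
  [0,6] S\PP   >
    [0,2] (S\PP)/(S/PP)   >
      [0,1] "in" : ((S\PP)/(S/PP))/S
      [1,2] "today" : S
    [2,6] S/PP   <
      [2,3] "on" : NP/N
      [3,6] (S/PP)\(NP/N)   <
        [3,5] N   >
          [3,4] N/(N\PP)   >T
            [3,4] "map" : PP
          [4,5] "slowly" : N\PP
        [5,6] "this" : ((S/PP)\(NP/N))\N
  [6,7] "cat" : S\(S\PP)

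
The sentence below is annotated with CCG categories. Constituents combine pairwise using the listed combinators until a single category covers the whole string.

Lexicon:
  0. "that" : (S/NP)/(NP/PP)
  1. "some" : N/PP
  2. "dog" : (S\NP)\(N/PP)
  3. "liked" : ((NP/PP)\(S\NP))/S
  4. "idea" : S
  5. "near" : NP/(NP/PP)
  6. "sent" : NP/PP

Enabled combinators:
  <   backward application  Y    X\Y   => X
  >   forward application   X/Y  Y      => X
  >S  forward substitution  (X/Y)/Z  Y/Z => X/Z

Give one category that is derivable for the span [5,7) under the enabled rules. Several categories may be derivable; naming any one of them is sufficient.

NP

[0,7] S   >
  [0,5] S/NP   >
    [0,1] "that" : (S/NP)/(NP/PP)
    [1,5] NP/PP   <
      [1,3] S\NP   <
        [1,2] "some" : N/PP
        [2,3] "dog" : (S\NP)\(N/PP)
      [3,5] (NP/PP)\(S\NP)   >
        [3,4] "liked" : ((NP/PP)\(S\NP))/S
        [4,5] "idea" : S
  [5,7] NP   >
    [5,6] "near" : NP/(NP/PP)
    [6,7] "sent" : NP/PP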